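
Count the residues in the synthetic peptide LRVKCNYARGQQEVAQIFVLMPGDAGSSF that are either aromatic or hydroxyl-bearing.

5

Aromatic: F, W, Y. Hydroxyl-bearing: S, T, Y.
Aromatic residues here: Y7, F18, F29 (3).
Hydroxyl-bearing residues here: Y7, S27, S28 (3).
Y is in both groups, so the 1 Y residue must not be double-counted.
Total = 3 + 3 − 1 = 5.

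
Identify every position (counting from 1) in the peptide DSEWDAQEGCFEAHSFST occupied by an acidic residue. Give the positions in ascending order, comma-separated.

The acidic residues are Asp (D) and Glu (E), whose side chains end in a carboxylate group.
Matching residues: D1, E3, D5, E8, E12.

1, 3, 5, 8, 12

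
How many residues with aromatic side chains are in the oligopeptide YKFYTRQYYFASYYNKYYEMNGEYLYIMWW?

Phenylalanine (F), tryptophan (W), and tyrosine (Y) have aromatic ring side chains.
Matching residues: Y1, F3, Y4, Y8, Y9, F10, Y13, Y14, Y17, Y18, Y24, Y26, W29, W30.

14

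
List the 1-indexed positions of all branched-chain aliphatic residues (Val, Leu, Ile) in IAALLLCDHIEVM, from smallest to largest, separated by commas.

1, 4, 5, 6, 10, 12

Matching residues: I1, L4, L5, L6, I10, V12.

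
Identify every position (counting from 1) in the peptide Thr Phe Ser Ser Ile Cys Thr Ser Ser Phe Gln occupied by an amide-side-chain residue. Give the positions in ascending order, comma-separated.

Asparagine (N) and glutamine (Q) have uncharged amide side chains.
Matching residues: Gln11.

11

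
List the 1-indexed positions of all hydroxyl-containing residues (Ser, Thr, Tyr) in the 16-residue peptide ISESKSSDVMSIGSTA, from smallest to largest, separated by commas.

2, 4, 6, 7, 11, 14, 15

Matching residues: S2, S4, S6, S7, S11, S14, T15.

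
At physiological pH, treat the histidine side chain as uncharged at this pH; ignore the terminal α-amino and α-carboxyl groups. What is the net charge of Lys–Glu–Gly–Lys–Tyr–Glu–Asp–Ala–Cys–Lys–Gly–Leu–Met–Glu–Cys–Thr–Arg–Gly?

At pH ~7.4 the Lys and Arg side chains are protonated (+1), the Asp and Glu side chains are deprotonated (−1), and with His taken as neutral all other side chains carry no charge.
Positive (K, R): Lys1, Lys4, Lys10, Arg17 → +4.
Negative (D, E): Glu2, Glu6, Asp7, Glu14 → −4.
Net charge = (+4) + (−4) = 0.

0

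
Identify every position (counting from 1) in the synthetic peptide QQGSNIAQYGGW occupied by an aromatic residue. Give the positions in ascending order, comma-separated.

9, 12

Matching residues: Y9, W12.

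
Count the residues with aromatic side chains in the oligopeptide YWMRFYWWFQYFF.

10

F, W, and Y each carry an aromatic ring on the side chain.
Matching residues: Y1, W2, F5, Y6, W7, W8, F9, Y11, F12, F13.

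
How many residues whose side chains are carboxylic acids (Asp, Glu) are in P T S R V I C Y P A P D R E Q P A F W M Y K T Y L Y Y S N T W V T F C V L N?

2

Matching residues: D12, E14.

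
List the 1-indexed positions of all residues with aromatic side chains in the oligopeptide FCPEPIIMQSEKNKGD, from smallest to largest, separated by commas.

1

The aromatic amino acids are Phe (F, benzyl), Trp (W, indole), and Tyr (Y, phenol).
Matching residues: F1.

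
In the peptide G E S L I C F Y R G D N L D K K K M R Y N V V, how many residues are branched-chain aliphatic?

Valine (V), leucine (L), and isoleucine (I) are the branched-chain amino acids.
Matching residues: L4, I5, L13, V22, V23.

5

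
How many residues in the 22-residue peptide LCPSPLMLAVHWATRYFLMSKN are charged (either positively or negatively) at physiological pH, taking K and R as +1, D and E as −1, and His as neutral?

2

Charged side chains at pH ~7.4: K, R (positive); D, E (negative).
Matching residues: R15, K21.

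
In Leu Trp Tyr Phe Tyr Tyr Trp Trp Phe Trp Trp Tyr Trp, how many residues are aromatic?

Phenylalanine (F), tryptophan (W), and tyrosine (Y) have aromatic ring side chains.
Matching residues: Trp2, Tyr3, Phe4, Tyr5, Tyr6, Trp7, Trp8, Phe9, Trp10, Trp11, Tyr12, Trp13.

12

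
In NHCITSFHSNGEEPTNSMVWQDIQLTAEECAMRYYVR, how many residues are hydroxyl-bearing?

Serine (S), threonine (T), and tyrosine (Y) each carry a hydroxyl group on the side chain.
Matching residues: T5, S6, S9, T15, S17, T26, Y34, Y35.

8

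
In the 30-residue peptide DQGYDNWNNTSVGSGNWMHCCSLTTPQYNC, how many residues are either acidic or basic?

3

Acidic: D, E. Basic: H, K, R.
Acidic residues here: D1, D5 (2).
Basic residues here: H19 (1).
The two groups share no amino acid, so total = 2 + 1 = 3.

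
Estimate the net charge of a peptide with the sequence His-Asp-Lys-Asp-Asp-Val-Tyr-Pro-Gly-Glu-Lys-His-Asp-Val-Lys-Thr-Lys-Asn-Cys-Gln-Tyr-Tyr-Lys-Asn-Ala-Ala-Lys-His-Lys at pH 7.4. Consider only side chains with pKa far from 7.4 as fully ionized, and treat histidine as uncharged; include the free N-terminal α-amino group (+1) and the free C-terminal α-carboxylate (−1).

+2

The side chains ionized at physiological pH are Lys/Arg (+1) and Asp/Glu (−1); with His treated as neutral, nothing else contributes.
Positive (K, R): Lys3, Lys11, Lys15, Lys17, Lys23, Lys27, Lys29 → +7.
Negative (D, E): Asp2, Asp4, Asp5, Glu10, Asp13 → −5.
The N-terminus (+1) and C-terminus (−1) cancel.
Net charge = (+7) + (−5) = +2.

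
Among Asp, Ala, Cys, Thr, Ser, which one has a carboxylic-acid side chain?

The acidic residues are Asp (D) and Glu (E), whose side chains end in a carboxylate group.
Of the listed options, only Asp belongs to this group.

Asp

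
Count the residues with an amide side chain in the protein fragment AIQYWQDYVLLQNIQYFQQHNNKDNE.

10

The amide-side-chain residues are Asn (N) and Gln (Q).
Matching residues: Q3, Q6, Q12, N13, Q15, Q18, Q19, N21, N22, N25.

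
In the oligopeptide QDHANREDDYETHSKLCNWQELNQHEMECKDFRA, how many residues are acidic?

9

Aspartate (D) and glutamate (E) have carboxylic-acid side chains and are the acidic amino acids.
Matching residues: D2, E7, D8, D9, E11, E21, E26, E28, D31.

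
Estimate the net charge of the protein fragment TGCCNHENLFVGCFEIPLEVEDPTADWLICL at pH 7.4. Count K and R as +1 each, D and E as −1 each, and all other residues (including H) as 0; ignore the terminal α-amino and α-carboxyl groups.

-6

Positive (K, R): none → +0.
Negative (D, E): E7, E15, E19, E21, D22, D26 → −6.
Net charge = (+0) + (−6) = −6.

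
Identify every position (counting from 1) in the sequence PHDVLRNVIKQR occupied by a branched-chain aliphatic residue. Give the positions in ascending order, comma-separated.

Valine (V), leucine (L), and isoleucine (I) are the branched-chain amino acids.
Matching residues: V4, L5, V8, I9.

4, 5, 8, 9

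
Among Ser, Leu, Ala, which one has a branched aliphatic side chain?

V, L, and I make up the branched-chain aliphatic group.
Of the listed options, only Leu belongs to this group.

Leu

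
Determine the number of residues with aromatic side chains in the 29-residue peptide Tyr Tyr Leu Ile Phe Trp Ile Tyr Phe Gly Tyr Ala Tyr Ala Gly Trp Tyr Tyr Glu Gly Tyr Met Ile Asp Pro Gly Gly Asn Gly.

Phenylalanine (F), tryptophan (W), and tyrosine (Y) have aromatic ring side chains.
Matching residues: Tyr1, Tyr2, Phe5, Trp6, Tyr8, Phe9, Tyr11, Tyr13, Trp16, Tyr17, Tyr18, Tyr21.

12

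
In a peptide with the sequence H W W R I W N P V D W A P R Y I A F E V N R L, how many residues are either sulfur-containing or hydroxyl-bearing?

Sulfur-containing: C, M. Hydroxyl-bearing: S, T, Y.
Sulfur-containing residues here: none (0).
Hydroxyl-bearing residues here: Y15 (1).
The two groups share no amino acid, so total = 0 + 1 = 1.

1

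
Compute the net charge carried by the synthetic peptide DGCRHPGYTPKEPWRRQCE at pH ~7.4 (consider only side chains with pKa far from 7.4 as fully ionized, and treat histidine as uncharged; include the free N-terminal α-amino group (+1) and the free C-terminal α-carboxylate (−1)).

The side chains ionized at physiological pH are Lys/Arg (+1) and Asp/Glu (−1); with His treated as neutral, nothing else contributes.
Positive (K, R): R4, K11, R15, R16 → +4.
Negative (D, E): D1, E12, E19 → −3.
The N-terminus (+1) and C-terminus (−1) cancel.
Net charge = (+4) + (−3) = +1.

+1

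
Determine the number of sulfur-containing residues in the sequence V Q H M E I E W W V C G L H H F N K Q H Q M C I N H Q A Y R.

4

Cysteine (C, thiol) and methionine (M, thioether) are the two sulfur-containing amino acids.
Matching residues: M4, C11, M22, C23.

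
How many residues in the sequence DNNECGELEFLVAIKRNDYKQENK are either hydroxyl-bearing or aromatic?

Hydroxyl-bearing: S, T, Y. Aromatic: F, W, Y.
Hydroxyl-bearing residues here: Y19 (1).
Aromatic residues here: F10, Y19 (2).
Y is in both groups, so the 1 Y residue must not be double-counted.
Total = 1 + 2 − 1 = 2.

2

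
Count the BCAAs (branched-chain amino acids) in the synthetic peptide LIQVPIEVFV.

6

The BCAAs are Val, Leu, and Ile — aliphatic side chains with a branch point.
Matching residues: L1, I2, V4, I6, V8, V10.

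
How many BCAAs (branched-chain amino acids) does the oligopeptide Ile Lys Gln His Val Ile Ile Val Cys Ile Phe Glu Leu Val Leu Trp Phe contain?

V, L, and I make up the branched-chain aliphatic group.
Matching residues: Ile1, Val5, Ile6, Ile7, Val8, Ile10, Leu13, Val14, Leu15.

9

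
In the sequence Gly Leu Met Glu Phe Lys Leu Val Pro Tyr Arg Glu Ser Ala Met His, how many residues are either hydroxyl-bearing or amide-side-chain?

Hydroxyl-bearing: S, T, Y. Amide-side-chain: N, Q.
Hydroxyl-bearing residues here: Tyr10, Ser13 (2).
Amide-side-chain residues here: none (0).
The two groups share no amino acid, so total = 2 + 0 = 2.

2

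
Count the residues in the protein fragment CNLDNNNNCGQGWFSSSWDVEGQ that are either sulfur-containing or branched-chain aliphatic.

Sulfur-containing: C, M. Branched-chain aliphatic: I, L, V.
Sulfur-containing residues here: C1, C9 (2).
Branched-chain aliphatic residues here: L3, V20 (2).
The two groups share no amino acid, so total = 2 + 2 = 4.

4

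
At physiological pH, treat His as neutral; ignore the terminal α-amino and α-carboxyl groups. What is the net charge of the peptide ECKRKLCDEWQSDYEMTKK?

0

At pH ~7.4 the Lys and Arg side chains are protonated (+1), the Asp and Glu side chains are deprotonated (−1), and with His taken as neutral all other side chains carry no charge.
Positive (K, R): K3, R4, K5, K18, K19 → +5.
Negative (D, E): E1, D8, E9, D13, E15 → −5.
Net charge = (+5) + (−5) = 0.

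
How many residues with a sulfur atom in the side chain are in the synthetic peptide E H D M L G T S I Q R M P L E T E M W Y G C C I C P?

Only Cys (C) and Met (M) have a sulfur atom in the side chain.
Matching residues: M4, M12, M18, C22, C23, C25.

6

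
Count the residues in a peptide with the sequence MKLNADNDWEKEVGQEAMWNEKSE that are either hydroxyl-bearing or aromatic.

Hydroxyl-bearing: S, T, Y. Aromatic: F, W, Y.
Hydroxyl-bearing residues here: S23 (1).
Aromatic residues here: W9, W19 (2).
(Y belongs to both groups, but none appear in this sequence.) Total = 1 + 2 = 3.

3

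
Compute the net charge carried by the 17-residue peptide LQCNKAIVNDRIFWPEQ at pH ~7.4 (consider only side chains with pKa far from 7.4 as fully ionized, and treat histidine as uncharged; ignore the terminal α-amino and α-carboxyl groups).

0

Near pH 7.4, K and R contribute +1 each, D and E contribute −1 each, and every other side chain (His included, as stated) is uncharged.
Positive (K, R): K5, R11 → +2.
Negative (D, E): D10, E16 → −2.
Net charge = (+2) + (−2) = 0.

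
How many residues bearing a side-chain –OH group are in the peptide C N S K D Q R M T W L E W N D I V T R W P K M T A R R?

The –OH-bearing residues are Ser, Thr (aliphatic alcohols), and Tyr (phenol).
Matching residues: S3, T9, T18, T24.

4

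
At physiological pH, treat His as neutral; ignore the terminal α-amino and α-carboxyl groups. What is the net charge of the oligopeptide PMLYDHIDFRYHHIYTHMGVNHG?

Near pH 7.4, K and R contribute +1 each, D and E contribute −1 each, and every other side chain (His included, as stated) is uncharged.
Positive (K, R): R10 → +1.
Negative (D, E): D5, D8 → −2.
Net charge = (+1) + (−2) = −1.

-1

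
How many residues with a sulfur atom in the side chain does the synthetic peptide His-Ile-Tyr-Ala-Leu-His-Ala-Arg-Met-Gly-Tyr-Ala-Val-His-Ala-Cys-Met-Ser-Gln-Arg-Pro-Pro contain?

3

Cysteine (C, thiol) and methionine (M, thioether) are the two sulfur-containing amino acids.
Matching residues: Met9, Cys16, Met17.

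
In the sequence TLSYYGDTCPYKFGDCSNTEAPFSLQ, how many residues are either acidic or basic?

4

Acidic: D, E. Basic: H, K, R.
Acidic residues here: D7, D15, E20 (3).
Basic residues here: K12 (1).
The two groups share no amino acid, so total = 3 + 1 = 4.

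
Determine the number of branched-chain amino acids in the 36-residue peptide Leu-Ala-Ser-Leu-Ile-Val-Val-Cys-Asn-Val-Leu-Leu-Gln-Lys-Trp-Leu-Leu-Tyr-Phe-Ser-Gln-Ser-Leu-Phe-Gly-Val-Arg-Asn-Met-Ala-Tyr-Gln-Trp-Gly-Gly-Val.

13

Valine (V), leucine (L), and isoleucine (I) are the branched-chain amino acids.
Matching residues: Leu1, Leu4, Ile5, Val6, Val7, Val10, Leu11, Leu12, Leu16, Leu17, Leu23, Val26, Val36.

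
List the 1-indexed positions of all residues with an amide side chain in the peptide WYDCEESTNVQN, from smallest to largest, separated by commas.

9, 11, 12

Only N (asparagine) and Q (glutamine) carry a side-chain carboxamide.
Matching residues: N9, Q11, N12.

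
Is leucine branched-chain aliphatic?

Valine (V), leucine (L), and isoleucine (I) are the branched-chain amino acids.
Leucine is in this group.

Yes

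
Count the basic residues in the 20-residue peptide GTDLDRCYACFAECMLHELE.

K, R, and H are the three residues with basic side chains (ε-amine, guanidinium, and imidazole respectively).
Matching residues: R6, H17.

2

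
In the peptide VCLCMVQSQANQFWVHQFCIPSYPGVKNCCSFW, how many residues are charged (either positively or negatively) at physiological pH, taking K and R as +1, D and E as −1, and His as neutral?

Charged side chains at pH ~7.4: K, R (positive); D, E (negative).
Matching residues: K27.

1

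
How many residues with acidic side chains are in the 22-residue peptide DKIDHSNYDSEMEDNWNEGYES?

The acidic residues are Asp (D) and Glu (E), whose side chains end in a carboxylate group.
Matching residues: D1, D4, D9, E11, E13, D14, E18, E21.

8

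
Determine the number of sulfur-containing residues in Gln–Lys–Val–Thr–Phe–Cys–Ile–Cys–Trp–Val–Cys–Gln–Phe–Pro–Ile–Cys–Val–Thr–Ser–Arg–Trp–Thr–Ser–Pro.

4

Cysteine (C, thiol) and methionine (M, thioether) are the two sulfur-containing amino acids.
Matching residues: Cys6, Cys8, Cys11, Cys16.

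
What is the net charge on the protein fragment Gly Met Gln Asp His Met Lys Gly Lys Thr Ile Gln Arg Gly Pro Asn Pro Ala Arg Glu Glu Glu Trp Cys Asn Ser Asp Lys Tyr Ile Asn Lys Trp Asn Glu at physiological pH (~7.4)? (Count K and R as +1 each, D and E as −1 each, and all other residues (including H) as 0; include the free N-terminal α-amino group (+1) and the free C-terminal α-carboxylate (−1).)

0

Positive (K, R): Lys7, Lys9, Arg13, Arg19, Lys28, Lys32 → +6.
Negative (D, E): Asp4, Glu20, Glu21, Glu22, Asp27, Glu35 → −6.
The N-terminus (+1) and C-terminus (−1) cancel.
Net charge = (+6) + (−6) = 0.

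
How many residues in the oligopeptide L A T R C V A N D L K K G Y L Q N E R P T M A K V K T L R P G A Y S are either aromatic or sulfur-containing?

Aromatic: F, W, Y. Sulfur-containing: C, M.
Aromatic residues here: Y14, Y33 (2).
Sulfur-containing residues here: C5, M22 (2).
The two groups share no amino acid, so total = 2 + 2 = 4.

4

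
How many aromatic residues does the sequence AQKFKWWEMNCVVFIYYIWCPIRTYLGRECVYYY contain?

F, W, and Y each carry an aromatic ring on the side chain.
Matching residues: F4, W6, W7, F14, Y16, Y17, W19, Y25, Y32, Y33, Y34.

11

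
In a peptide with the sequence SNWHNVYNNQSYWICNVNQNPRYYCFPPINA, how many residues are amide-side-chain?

Asparagine (N) and glutamine (Q) have uncharged amide side chains.
Matching residues: N2, N5, N8, N9, Q10, N16, N18, Q19, N20, N30.

10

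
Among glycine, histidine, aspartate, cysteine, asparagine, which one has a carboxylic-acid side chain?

aspartate

The acidic residues are Asp (D) and Glu (E), whose side chains end in a carboxylate group.
Of the listed options, only aspartate belongs to this group.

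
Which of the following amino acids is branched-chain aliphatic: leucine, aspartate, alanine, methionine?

leucine

V, L, and I make up the branched-chain aliphatic group.
Of the listed options, only leucine belongs to this group.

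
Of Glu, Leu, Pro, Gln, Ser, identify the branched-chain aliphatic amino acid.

Leu

The BCAAs are Val, Leu, and Ile — aliphatic side chains with a branch point.
Of the listed options, only Leu belongs to this group.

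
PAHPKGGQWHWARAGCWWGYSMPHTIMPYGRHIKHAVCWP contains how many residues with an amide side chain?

Asparagine (N) and glutamine (Q) have uncharged amide side chains.
Matching residues: Q8.

1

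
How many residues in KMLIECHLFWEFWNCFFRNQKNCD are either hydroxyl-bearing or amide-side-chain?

4

Hydroxyl-bearing: S, T, Y. Amide-side-chain: N, Q.
Hydroxyl-bearing residues here: none (0).
Amide-side-chain residues here: N14, N19, Q20, N22 (4).
The two groups share no amino acid, so total = 0 + 4 = 4.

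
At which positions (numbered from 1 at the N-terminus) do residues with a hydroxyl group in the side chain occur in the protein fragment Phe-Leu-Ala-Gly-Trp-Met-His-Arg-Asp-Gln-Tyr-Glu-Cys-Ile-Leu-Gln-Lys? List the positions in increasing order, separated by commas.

11

Serine (S), threonine (T), and tyrosine (Y) each carry a hydroxyl group on the side chain.
Matching residues: Tyr11.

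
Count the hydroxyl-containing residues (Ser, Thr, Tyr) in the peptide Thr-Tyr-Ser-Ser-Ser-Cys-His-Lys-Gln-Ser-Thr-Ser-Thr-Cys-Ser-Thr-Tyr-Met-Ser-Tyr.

14

Matching residues: Thr1, Tyr2, Ser3, Ser4, Ser5, Ser10, Thr11, Ser12, Thr13, Ser15, Thr16, Tyr17, Ser19, Tyr20.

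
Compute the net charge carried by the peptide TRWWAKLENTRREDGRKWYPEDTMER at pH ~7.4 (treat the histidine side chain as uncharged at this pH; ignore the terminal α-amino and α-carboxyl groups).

The side chains ionized at physiological pH are Lys/Arg (+1) and Asp/Glu (−1); with His treated as neutral, nothing else contributes.
Positive (K, R): R2, K6, R11, R12, R16, K17, R26 → +7.
Negative (D, E): E8, E13, D14, E21, D22, E25 → −6.
Net charge = (+7) + (−6) = +1.

+1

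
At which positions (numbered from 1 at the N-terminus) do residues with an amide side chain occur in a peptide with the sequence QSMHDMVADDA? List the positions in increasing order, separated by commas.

1

The amide-side-chain residues are Asn (N) and Gln (Q).
Matching residues: Q1.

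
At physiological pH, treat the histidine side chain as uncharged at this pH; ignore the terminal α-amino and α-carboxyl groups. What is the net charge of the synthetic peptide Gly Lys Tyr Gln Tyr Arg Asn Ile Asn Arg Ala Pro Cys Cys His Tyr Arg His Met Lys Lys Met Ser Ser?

Near pH 7.4, K and R contribute +1 each, D and E contribute −1 each, and every other side chain (His included, as stated) is uncharged.
Positive (K, R): Lys2, Arg6, Arg10, Arg17, Lys20, Lys21 → +6.
Negative (D, E): none → −0.
Net charge = (+6) + (−0) = +6.

+6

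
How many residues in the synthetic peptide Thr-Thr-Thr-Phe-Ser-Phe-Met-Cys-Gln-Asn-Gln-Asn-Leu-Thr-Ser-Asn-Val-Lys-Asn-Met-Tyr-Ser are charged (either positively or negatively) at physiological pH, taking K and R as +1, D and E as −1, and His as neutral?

Charged side chains at pH ~7.4: K, R (positive); D, E (negative).
Matching residues: Lys18.

1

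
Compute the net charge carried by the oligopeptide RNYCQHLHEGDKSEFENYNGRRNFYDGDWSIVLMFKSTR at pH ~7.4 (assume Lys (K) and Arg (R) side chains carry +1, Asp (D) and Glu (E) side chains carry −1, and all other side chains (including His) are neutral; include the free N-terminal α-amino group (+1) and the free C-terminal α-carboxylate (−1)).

Positive (K, R): R1, K12, R21, R22, K36, R39 → +6.
Negative (D, E): E9, D11, E14, E16, D26, D28 → −6.
The N-terminus (+1) and C-terminus (−1) cancel.
Net charge = (+6) + (−6) = 0.

0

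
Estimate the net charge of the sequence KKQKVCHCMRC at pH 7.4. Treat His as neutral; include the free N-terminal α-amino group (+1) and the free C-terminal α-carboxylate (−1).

+4

At pH ~7.4 the Lys and Arg side chains are protonated (+1), the Asp and Glu side chains are deprotonated (−1), and with His taken as neutral all other side chains carry no charge.
Positive (K, R): K1, K2, K4, R10 → +4.
Negative (D, E): none → −0.
The N-terminus (+1) and C-terminus (−1) cancel.
Net charge = (+4) + (−0) = +4.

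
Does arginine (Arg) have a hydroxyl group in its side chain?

The –OH-bearing residues are Ser, Thr (aliphatic alcohols), and Tyr (phenol).
Arginine is not in this group.

No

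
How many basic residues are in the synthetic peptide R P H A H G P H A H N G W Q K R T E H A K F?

Lysine (K), arginine (R), and histidine (H) have basic, nitrogen-containing side chains.
Matching residues: R1, H3, H5, H8, H10, K15, R16, H19, K21.

9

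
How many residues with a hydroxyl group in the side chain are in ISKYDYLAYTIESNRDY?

7

The –OH-bearing residues are Ser, Thr (aliphatic alcohols), and Tyr (phenol).
Matching residues: S2, Y4, Y6, Y9, T10, S13, Y17.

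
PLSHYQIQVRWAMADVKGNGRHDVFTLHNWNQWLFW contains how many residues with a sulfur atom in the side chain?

1

Cysteine (C, thiol) and methionine (M, thioether) are the two sulfur-containing amino acids.
Matching residues: M13.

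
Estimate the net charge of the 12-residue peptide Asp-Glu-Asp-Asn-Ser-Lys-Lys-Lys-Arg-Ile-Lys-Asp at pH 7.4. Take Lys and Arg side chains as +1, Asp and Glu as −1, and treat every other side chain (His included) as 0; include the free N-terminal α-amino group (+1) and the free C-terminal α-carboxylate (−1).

+1

Positive (K, R): Lys6, Lys7, Lys8, Arg9, Lys11 → +5.
Negative (D, E): Asp1, Glu2, Asp3, Asp12 → −4.
The N-terminus (+1) and C-terminus (−1) cancel.
Net charge = (+5) + (−4) = +1.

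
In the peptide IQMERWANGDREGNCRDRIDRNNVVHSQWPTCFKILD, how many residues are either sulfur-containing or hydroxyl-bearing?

Sulfur-containing: C, M. Hydroxyl-bearing: S, T, Y.
Sulfur-containing residues here: M3, C15, C32 (3).
Hydroxyl-bearing residues here: S27, T31 (2).
The two groups share no amino acid, so total = 3 + 2 = 5.

5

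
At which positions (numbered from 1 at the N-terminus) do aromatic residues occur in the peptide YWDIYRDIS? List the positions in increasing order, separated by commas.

Phenylalanine (F), tryptophan (W), and tyrosine (Y) have aromatic ring side chains.
Matching residues: Y1, W2, Y5.

1, 2, 5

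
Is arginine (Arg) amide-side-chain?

The amide-side-chain residues are Asn (N) and Gln (Q).
Arginine is not in this group.

No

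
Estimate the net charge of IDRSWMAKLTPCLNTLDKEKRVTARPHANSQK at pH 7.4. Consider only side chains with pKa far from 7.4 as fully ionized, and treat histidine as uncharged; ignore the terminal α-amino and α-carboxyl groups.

+4

Near pH 7.4, K and R contribute +1 each, D and E contribute −1 each, and every other side chain (His included, as stated) is uncharged.
Positive (K, R): R3, K8, K18, K20, R21, R25, K32 → +7.
Negative (D, E): D2, D17, E19 → −3.
Net charge = (+7) + (−3) = +4.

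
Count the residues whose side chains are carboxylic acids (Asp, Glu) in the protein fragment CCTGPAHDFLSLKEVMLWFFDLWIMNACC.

Matching residues: D8, E14, D21.

3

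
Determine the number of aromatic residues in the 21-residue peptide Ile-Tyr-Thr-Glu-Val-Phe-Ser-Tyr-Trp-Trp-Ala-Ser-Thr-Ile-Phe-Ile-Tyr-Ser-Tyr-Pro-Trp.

9

The aromatic amino acids are Phe (F, benzyl), Trp (W, indole), and Tyr (Y, phenol).
Matching residues: Tyr2, Phe6, Tyr8, Trp9, Trp10, Phe15, Tyr17, Tyr19, Trp21.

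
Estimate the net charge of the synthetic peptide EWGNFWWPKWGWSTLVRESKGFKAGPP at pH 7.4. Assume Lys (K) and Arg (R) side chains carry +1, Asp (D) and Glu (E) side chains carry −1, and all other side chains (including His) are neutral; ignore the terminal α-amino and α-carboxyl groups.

Positive (K, R): K9, R17, K20, K23 → +4.
Negative (D, E): E1, E18 → −2.
Net charge = (+4) + (−2) = +2.

+2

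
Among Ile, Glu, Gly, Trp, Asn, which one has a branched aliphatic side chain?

Ile

Valine (V), leucine (L), and isoleucine (I) are the branched-chain amino acids.
Of the listed options, only Ile belongs to this group.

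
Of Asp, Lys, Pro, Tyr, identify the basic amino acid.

Lys

The basic amino acids are Lys (K), Arg (R), and His (H).
Of the listed options, only Lys belongs to this group.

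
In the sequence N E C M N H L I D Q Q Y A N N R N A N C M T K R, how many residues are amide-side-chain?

Asparagine (N) and glutamine (Q) have uncharged amide side chains.
Matching residues: N1, N5, Q10, Q11, N14, N15, N17, N19.

8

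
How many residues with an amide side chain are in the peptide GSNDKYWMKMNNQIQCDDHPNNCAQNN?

Only N (asparagine) and Q (glutamine) carry a side-chain carboxamide.
Matching residues: N3, N11, N12, Q13, Q15, N21, N22, Q25, N26, N27.

10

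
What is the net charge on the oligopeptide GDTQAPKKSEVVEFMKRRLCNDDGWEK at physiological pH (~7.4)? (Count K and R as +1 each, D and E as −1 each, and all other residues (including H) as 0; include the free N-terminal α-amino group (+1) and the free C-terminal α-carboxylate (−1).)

Positive (K, R): K7, K8, K16, R17, R18, K27 → +6.
Negative (D, E): D2, E10, E13, D22, D23, E26 → −6.
The N-terminus (+1) and C-terminus (−1) cancel.
Net charge = (+6) + (−6) = 0.

0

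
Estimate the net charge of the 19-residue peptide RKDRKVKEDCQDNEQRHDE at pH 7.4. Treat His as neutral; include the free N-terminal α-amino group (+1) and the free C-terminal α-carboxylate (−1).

The side chains ionized at physiological pH are Lys/Arg (+1) and Asp/Glu (−1); with His treated as neutral, nothing else contributes.
Positive (K, R): R1, K2, R4, K5, K7, R16 → +6.
Negative (D, E): D3, E8, D9, D12, E14, D18, E19 → −7.
The N-terminus (+1) and C-terminus (−1) cancel.
Net charge = (+6) + (−7) = −1.

-1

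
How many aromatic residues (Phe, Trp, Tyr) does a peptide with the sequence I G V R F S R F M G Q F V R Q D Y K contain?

4

Matching residues: F5, F8, F12, Y17.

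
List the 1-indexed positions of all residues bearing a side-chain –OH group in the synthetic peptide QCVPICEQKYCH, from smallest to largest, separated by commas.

10

The –OH-bearing residues are Ser, Thr (aliphatic alcohols), and Tyr (phenol).
Matching residues: Y10.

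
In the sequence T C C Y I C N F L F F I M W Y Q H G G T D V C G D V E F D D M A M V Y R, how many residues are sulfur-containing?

Only Cys (C) and Met (M) have a sulfur atom in the side chain.
Matching residues: C2, C3, C6, M13, C23, M31, M33.

7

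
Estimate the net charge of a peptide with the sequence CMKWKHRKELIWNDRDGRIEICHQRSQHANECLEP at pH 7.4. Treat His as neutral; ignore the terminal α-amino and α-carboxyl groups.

At pH ~7.4 the Lys and Arg side chains are protonated (+1), the Asp and Glu side chains are deprotonated (−1), and with His taken as neutral all other side chains carry no charge.
Positive (K, R): K3, K5, R7, K8, R15, R18, R25 → +7.
Negative (D, E): E9, D14, D16, E20, E31, E34 → −6.
Net charge = (+7) + (−6) = +1.

+1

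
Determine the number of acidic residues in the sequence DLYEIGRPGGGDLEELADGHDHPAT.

Aspartate (D) and glutamate (E) have carboxylic-acid side chains and are the acidic amino acids.
Matching residues: D1, E4, D12, E14, E15, D18, D21.

7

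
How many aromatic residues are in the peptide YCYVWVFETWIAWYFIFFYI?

The aromatic amino acids are Phe (F, benzyl), Trp (W, indole), and Tyr (Y, phenol).
Matching residues: Y1, Y3, W5, F7, W10, W13, Y14, F15, F17, F18, Y19.

11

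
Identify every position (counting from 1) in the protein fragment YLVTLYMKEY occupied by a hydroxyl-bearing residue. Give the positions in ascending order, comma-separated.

1, 4, 6, 10

S, T, and Y are the three residues with a side-chain hydroxyl.
Matching residues: Y1, T4, Y6, Y10.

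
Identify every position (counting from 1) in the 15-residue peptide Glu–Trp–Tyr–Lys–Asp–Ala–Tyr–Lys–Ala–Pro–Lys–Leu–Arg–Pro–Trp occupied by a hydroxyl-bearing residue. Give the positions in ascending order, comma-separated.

3, 7

S, T, and Y are the three residues with a side-chain hydroxyl.
Matching residues: Tyr3, Tyr7.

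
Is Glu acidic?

Aspartate (D) and glutamate (E) have carboxylic-acid side chains and are the acidic amino acids.
Glutamate is in this group.

Yes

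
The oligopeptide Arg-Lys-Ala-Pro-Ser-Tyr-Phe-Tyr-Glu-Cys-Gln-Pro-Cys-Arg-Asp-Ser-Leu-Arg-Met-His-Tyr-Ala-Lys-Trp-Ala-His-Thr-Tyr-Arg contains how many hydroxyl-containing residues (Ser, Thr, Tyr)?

Matching residues: Ser5, Tyr6, Tyr8, Ser16, Tyr21, Thr27, Tyr28.

7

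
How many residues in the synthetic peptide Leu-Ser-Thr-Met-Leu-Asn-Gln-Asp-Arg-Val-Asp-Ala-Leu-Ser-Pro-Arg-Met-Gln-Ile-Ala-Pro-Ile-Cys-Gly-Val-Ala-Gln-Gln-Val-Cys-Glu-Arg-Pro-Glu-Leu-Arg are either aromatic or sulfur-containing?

Aromatic: F, W, Y. Sulfur-containing: C, M.
Aromatic residues here: none (0).
Sulfur-containing residues here: Met4, Met17, Cys23, Cys30 (4).
The two groups share no amino acid, so total = 0 + 4 = 4.

4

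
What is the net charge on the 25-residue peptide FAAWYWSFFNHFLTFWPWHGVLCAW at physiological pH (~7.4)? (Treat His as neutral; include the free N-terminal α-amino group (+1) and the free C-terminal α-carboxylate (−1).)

0

Near pH 7.4, K and R contribute +1 each, D and E contribute −1 each, and every other side chain (His included, as stated) is uncharged.
Positive (K, R): none → +0.
Negative (D, E): none → −0.
The N-terminus (+1) and C-terminus (−1) cancel.
Net charge = (+0) + (−0) = 0.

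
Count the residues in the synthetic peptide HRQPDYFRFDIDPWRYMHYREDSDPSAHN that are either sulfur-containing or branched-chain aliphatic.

2

Sulfur-containing: C, M. Branched-chain aliphatic: I, L, V.
Sulfur-containing residues here: M17 (1).
Branched-chain aliphatic residues here: I11 (1).
The two groups share no amino acid, so total = 1 + 1 = 2.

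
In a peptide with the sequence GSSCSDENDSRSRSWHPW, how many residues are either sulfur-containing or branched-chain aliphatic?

Sulfur-containing: C, M. Branched-chain aliphatic: I, L, V.
Sulfur-containing residues here: C4 (1).
Branched-chain aliphatic residues here: none (0).
The two groups share no amino acid, so total = 1 + 0 = 1.

1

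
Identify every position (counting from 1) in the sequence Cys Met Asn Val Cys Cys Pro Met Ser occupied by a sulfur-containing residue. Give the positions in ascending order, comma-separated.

1, 2, 5, 6, 8

The sulfur-bearing residues are cysteine (–SH) and methionine (–S–CH₃).
Matching residues: Cys1, Met2, Cys5, Cys6, Met8.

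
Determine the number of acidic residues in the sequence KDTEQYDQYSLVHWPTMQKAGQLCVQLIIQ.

Aspartate (D) and glutamate (E) have carboxylic-acid side chains and are the acidic amino acids.
Matching residues: D2, E4, D7.

3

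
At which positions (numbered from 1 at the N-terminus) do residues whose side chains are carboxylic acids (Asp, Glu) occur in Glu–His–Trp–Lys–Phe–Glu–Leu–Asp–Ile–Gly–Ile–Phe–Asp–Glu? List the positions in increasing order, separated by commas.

1, 6, 8, 13, 14

Matching residues: Glu1, Glu6, Asp8, Asp13, Glu14.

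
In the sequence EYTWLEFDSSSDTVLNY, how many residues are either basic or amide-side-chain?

Basic: H, K, R. Amide-side-chain: N, Q.
Basic residues here: none (0).
Amide-side-chain residues here: N16 (1).
The two groups share no amino acid, so total = 0 + 1 = 1.

1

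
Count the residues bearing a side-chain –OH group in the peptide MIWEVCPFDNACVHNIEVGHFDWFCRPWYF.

1

S, T, and Y are the three residues with a side-chain hydroxyl.
Matching residues: Y29.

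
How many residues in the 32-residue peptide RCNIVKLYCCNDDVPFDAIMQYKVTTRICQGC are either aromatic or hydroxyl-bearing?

5

Aromatic: F, W, Y. Hydroxyl-bearing: S, T, Y.
Aromatic residues here: Y8, F16, Y22 (3).
Hydroxyl-bearing residues here: Y8, Y22, T25, T26 (4).
Y is in both groups, so the 2 Y residues must not be double-counted.
Total = 3 + 4 − 2 = 5.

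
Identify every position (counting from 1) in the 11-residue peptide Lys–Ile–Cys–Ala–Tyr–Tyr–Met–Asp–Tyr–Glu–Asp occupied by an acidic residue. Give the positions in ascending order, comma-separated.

Matching residues: Asp8, Glu10, Asp11.

8, 10, 11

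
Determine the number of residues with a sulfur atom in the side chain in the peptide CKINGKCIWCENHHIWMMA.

5

Cysteine (C, thiol) and methionine (M, thioether) are the two sulfur-containing amino acids.
Matching residues: C1, C7, C10, M17, M18.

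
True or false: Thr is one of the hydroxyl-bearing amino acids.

True

The –OH-bearing residues are Ser, Thr (aliphatic alcohols), and Tyr (phenol).
Threonine is in this group.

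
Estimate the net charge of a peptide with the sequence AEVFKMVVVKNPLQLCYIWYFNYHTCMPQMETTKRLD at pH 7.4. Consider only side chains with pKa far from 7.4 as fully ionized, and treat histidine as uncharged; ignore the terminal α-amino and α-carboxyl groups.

At pH ~7.4 the Lys and Arg side chains are protonated (+1), the Asp and Glu side chains are deprotonated (−1), and with His taken as neutral all other side chains carry no charge.
Positive (K, R): K5, K10, K34, R35 → +4.
Negative (D, E): E2, E31, D37 → −3.
Net charge = (+4) + (−3) = +1.

+1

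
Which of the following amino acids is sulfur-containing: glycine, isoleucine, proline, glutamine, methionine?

Only Cys (C) and Met (M) have a sulfur atom in the side chain.
Of the listed options, only methionine belongs to this group.

methionine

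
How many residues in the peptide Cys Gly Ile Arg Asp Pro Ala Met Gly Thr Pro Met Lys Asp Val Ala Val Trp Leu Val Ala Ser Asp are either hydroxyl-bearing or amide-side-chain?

Hydroxyl-bearing: S, T, Y. Amide-side-chain: N, Q.
Hydroxyl-bearing residues here: Thr10, Ser22 (2).
Amide-side-chain residues here: none (0).
The two groups share no amino acid, so total = 2 + 0 = 2.

2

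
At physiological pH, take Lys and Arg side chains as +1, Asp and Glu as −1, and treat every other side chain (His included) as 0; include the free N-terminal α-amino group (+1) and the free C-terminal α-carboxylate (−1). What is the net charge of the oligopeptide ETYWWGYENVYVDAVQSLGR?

Positive (K, R): R20 → +1.
Negative (D, E): E1, E8, D13 → −3.
The N-terminus (+1) and C-terminus (−1) cancel.
Net charge = (+1) + (−3) = −2.

-2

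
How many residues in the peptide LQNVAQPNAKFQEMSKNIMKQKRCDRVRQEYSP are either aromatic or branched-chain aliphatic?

Aromatic: F, W, Y. Branched-chain aliphatic: I, L, V.
Aromatic residues here: F11, Y31 (2).
Branched-chain aliphatic residues here: L1, V4, I18, V27 (4).
The two groups share no amino acid, so total = 2 + 4 = 6.

6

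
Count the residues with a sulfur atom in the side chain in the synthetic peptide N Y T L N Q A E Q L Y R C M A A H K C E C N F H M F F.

The sulfur-bearing residues are cysteine (–SH) and methionine (–S–CH₃).
Matching residues: C13, M14, C19, C21, M25.

5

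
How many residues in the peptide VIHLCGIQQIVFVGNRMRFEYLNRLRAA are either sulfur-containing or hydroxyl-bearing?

Sulfur-containing: C, M. Hydroxyl-bearing: S, T, Y.
Sulfur-containing residues here: C5, M17 (2).
Hydroxyl-bearing residues here: Y21 (1).
The two groups share no amino acid, so total = 2 + 1 = 3.

3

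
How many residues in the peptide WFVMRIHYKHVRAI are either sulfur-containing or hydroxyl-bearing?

2

Sulfur-containing: C, M. Hydroxyl-bearing: S, T, Y.
Sulfur-containing residues here: M4 (1).
Hydroxyl-bearing residues here: Y8 (1).
The two groups share no amino acid, so total = 1 + 1 = 2.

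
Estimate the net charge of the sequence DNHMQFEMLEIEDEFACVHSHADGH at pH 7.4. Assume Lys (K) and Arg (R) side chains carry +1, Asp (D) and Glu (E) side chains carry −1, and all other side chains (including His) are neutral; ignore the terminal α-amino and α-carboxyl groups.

-7

Positive (K, R): none → +0.
Negative (D, E): D1, E7, E10, E12, D13, E14, D23 → −7.
Net charge = (+0) + (−7) = −7.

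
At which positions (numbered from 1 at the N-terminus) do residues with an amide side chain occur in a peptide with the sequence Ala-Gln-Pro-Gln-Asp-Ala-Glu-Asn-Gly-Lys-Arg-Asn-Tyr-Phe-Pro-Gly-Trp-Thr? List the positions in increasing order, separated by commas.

2, 4, 8, 12

The amide-side-chain residues are Asn (N) and Gln (Q).
Matching residues: Gln2, Gln4, Asn8, Asn12.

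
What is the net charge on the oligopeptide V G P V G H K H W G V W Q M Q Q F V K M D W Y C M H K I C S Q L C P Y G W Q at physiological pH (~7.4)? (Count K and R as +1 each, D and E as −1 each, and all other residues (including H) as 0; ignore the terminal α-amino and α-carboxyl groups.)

+2

Positive (K, R): K7, K19, K27 → +3.
Negative (D, E): D21 → −1.
Net charge = (+3) + (−1) = +2.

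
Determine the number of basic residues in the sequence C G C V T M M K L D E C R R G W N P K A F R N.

The basic amino acids are Lys (K), Arg (R), and His (H).
Matching residues: K8, R13, R14, K19, R22.

5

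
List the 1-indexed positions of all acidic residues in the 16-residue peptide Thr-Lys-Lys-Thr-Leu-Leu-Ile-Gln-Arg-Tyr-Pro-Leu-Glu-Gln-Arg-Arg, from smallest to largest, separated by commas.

13

Aspartate (D) and glutamate (E) have carboxylic-acid side chains and are the acidic amino acids.
Matching residues: Glu13.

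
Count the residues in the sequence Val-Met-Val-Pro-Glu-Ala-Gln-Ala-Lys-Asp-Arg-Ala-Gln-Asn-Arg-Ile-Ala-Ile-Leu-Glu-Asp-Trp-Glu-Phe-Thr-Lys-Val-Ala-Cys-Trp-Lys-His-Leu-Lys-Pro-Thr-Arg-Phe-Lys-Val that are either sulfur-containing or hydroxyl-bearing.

Sulfur-containing: C, M. Hydroxyl-bearing: S, T, Y.
Sulfur-containing residues here: Met2, Cys29 (2).
Hydroxyl-bearing residues here: Thr25, Thr36 (2).
The two groups share no amino acid, so total = 2 + 2 = 4.

4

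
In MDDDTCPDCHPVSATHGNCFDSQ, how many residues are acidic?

Aspartate (D) and glutamate (E) have carboxylic-acid side chains and are the acidic amino acids.
Matching residues: D2, D3, D4, D8, D21.

5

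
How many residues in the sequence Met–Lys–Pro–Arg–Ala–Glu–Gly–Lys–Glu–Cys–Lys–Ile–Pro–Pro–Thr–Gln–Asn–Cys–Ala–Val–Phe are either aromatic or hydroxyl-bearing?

Aromatic: F, W, Y. Hydroxyl-bearing: S, T, Y.
Aromatic residues here: Phe21 (1).
Hydroxyl-bearing residues here: Thr15 (1).
(Y belongs to both groups, but none appear in this sequence.) Total = 1 + 1 = 2.

2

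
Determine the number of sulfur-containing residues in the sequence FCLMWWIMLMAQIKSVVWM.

The sulfur-bearing residues are cysteine (–SH) and methionine (–S–CH₃).
Matching residues: C2, M4, M8, M10, M19.

5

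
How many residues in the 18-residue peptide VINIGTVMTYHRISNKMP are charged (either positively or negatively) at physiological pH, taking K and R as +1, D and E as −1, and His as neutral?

2

Charged side chains at pH ~7.4: K, R (positive); D, E (negative).
Matching residues: R12, K16.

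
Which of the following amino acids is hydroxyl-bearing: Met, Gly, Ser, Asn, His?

S, T, and Y are the three residues with a side-chain hydroxyl.
Of the listed options, only Ser belongs to this group.

Ser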